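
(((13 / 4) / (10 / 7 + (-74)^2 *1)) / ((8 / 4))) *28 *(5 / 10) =637 / 153368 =0.00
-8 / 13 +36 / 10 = 194 / 65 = 2.98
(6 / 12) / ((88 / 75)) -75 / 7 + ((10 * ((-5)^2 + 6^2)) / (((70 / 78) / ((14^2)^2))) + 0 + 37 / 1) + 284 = 26112214.71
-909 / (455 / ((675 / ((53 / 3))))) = -368145 / 4823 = -76.33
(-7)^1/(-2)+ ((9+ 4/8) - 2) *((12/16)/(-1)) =-17/8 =-2.12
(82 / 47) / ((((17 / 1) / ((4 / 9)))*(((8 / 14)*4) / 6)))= 287 / 2397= 0.12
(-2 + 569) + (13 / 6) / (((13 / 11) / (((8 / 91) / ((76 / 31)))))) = 2941370 / 5187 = 567.07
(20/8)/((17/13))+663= 22607/34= 664.91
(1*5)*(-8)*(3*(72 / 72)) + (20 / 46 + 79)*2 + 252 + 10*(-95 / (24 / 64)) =-154730 / 69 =-2242.46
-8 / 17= -0.47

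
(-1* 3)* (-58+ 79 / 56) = 9507 / 56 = 169.77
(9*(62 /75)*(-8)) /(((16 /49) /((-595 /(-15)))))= -180761 /25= -7230.44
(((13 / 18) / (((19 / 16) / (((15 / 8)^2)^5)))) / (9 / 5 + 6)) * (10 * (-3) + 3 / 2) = -320361328125 / 268435456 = -1193.44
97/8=12.12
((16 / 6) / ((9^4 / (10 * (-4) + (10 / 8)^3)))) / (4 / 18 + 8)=-2435 / 1294704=-0.00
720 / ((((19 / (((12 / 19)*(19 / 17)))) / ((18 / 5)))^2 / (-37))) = -248583168 / 521645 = -476.54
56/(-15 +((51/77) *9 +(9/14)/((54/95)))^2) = 47811456/30135169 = 1.59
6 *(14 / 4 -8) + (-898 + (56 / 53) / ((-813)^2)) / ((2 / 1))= -16674925904 / 35031357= -476.00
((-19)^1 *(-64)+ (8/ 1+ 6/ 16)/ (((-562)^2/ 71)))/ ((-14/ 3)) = -9217605567/ 35374528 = -260.57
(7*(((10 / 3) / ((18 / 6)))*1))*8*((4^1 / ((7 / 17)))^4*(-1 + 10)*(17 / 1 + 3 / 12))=29506298880 / 343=86024194.99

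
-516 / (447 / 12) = -13.85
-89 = -89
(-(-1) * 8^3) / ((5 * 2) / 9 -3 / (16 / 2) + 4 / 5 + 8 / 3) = 184320 / 1513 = 121.82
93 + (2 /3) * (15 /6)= 284 /3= 94.67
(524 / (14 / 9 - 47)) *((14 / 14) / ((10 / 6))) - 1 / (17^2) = -4090817 / 591005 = -6.92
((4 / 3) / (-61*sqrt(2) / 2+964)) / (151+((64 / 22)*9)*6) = 2684*sqrt(2) / 18858473457+84832 / 18858473457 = 0.00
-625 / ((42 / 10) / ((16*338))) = -16900000 / 21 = -804761.90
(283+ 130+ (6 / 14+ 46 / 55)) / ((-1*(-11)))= 159492 / 4235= 37.66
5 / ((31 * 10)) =1 / 62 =0.02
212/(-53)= -4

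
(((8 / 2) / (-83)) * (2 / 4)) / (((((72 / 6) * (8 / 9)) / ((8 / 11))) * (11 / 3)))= -9 / 20086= -0.00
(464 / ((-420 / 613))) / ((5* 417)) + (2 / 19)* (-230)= -102056552 / 4159575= -24.54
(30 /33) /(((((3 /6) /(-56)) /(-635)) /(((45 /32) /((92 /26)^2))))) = 169021125 /23276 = 7261.61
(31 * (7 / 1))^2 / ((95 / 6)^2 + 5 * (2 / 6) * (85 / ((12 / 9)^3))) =27123264 / 178825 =151.67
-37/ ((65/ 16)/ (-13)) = 592/ 5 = 118.40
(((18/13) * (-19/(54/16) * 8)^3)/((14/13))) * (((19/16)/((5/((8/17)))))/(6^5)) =-533794816/316207395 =-1.69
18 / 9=2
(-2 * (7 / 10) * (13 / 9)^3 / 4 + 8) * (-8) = -202522 / 3645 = -55.56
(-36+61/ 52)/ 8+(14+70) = 33133/ 416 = 79.65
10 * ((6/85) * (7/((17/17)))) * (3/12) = 21/17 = 1.24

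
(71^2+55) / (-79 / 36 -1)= -183456 / 115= -1595.27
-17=-17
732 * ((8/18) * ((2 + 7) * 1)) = 2928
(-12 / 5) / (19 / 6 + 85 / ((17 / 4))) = -72 / 695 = -0.10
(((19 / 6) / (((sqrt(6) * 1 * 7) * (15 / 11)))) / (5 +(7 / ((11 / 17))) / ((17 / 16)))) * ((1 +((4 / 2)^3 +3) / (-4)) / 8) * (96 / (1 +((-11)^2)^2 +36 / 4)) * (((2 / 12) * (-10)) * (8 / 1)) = 4598 * sqrt(6) / 66061359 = 0.00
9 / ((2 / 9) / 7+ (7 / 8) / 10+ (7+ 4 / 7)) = 45360 / 38761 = 1.17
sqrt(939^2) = 939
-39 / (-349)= 0.11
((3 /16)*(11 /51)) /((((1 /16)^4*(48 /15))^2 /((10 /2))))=1441792000 /17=84811294.12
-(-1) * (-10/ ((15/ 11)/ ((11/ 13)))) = -242/ 39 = -6.21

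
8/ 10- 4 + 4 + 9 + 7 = 84/ 5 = 16.80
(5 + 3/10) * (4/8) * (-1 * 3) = -159/20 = -7.95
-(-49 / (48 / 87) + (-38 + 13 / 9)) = 18053 / 144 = 125.37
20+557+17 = 594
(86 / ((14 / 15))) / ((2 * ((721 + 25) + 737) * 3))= 215 / 20762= 0.01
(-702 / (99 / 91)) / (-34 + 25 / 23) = 163254 / 8327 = 19.61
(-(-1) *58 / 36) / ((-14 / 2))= -29 / 126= -0.23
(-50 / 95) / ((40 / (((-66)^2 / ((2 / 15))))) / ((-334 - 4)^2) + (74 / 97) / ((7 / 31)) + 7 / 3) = -0.09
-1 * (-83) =83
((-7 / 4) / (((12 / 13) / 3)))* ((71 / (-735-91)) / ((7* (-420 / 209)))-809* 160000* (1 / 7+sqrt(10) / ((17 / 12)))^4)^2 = -301988490159264688943836253336455301304428557 / 4607487324938346555571200-27866683513636679971313064966488000* sqrt(10) / 2848280137846843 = -96481726033913334589.57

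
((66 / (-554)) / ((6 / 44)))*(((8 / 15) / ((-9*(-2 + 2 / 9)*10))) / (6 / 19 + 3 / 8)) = -9196 / 2181375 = -0.00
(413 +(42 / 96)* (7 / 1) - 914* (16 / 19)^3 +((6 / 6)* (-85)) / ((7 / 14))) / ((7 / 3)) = -98688063 / 768208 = -128.47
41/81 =0.51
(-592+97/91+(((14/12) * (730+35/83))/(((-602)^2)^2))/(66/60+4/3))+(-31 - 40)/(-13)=-585.47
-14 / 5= -2.80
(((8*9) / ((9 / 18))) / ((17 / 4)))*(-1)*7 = -4032 / 17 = -237.18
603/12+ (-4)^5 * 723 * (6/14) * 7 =-8884023/4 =-2221005.75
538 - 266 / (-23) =12640 / 23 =549.57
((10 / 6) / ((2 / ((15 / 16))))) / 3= 25 / 96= 0.26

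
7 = 7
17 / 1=17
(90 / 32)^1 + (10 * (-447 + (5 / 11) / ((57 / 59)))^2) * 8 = 100333381756085 / 6290064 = 15951090.76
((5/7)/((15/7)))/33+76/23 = 7547/2277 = 3.31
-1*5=-5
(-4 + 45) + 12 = 53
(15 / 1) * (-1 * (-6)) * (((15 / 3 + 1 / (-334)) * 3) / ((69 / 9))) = 675945 / 3841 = 175.98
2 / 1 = 2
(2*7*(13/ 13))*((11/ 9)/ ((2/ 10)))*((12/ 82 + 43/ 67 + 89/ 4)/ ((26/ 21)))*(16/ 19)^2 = 14554034880/ 12891671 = 1128.95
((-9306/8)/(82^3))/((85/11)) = -51183/187465120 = -0.00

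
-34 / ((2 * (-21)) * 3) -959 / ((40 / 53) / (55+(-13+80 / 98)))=-68550761 / 1260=-54405.37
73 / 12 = 6.08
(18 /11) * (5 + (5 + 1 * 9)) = 342 /11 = 31.09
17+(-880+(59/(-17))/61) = -894990/1037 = -863.06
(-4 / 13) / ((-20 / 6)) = 6 / 65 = 0.09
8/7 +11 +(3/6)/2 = 347/28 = 12.39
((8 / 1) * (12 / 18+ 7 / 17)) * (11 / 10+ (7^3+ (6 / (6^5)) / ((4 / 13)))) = 98110507 / 33048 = 2968.73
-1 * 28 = -28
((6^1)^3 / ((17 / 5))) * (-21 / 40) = -567 / 17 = -33.35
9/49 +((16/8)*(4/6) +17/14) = 803/294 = 2.73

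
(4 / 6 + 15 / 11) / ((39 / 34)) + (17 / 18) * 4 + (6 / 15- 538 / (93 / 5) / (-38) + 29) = 15038294 / 421135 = 35.71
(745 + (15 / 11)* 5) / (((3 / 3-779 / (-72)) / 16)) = 9527040 / 9361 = 1017.74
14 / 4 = 7 / 2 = 3.50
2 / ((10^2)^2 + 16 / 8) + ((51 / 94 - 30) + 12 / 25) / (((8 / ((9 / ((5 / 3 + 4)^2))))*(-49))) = 27851027657 / 1331400226800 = 0.02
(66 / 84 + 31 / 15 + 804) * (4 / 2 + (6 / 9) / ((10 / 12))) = 169439 / 75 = 2259.19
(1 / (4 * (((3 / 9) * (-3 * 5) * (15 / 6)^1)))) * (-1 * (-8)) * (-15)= 12 / 5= 2.40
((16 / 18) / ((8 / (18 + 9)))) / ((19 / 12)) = 36 / 19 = 1.89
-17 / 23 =-0.74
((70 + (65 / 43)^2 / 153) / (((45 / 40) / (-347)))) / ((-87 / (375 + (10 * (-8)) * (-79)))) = 1661877.35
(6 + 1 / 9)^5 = 503284375 / 59049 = 8523.17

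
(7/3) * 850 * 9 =17850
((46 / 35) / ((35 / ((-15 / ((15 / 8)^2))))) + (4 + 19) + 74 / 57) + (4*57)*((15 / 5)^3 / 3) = 241610563 / 116375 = 2076.14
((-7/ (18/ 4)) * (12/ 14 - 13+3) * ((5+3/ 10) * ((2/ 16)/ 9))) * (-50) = -4240/ 81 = -52.35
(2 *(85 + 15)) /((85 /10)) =400 /17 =23.53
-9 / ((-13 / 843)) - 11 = 7444 / 13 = 572.62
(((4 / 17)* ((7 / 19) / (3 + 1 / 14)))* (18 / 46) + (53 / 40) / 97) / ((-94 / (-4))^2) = 30619331 / 684488670310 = 0.00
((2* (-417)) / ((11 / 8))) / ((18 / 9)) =-3336 / 11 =-303.27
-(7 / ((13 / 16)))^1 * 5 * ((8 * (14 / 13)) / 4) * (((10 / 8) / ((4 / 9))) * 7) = -1826.63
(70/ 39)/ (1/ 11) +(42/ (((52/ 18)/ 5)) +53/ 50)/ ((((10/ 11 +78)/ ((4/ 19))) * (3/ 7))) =23203829/ 1148550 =20.20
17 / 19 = 0.89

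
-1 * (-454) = 454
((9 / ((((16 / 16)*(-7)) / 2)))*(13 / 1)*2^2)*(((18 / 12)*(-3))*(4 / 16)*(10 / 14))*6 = 31590 / 49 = 644.69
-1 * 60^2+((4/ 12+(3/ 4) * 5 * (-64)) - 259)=-12296/ 3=-4098.67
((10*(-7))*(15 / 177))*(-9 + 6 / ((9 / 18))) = -1050 / 59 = -17.80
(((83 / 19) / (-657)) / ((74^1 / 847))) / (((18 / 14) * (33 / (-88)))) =1968428 / 12470517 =0.16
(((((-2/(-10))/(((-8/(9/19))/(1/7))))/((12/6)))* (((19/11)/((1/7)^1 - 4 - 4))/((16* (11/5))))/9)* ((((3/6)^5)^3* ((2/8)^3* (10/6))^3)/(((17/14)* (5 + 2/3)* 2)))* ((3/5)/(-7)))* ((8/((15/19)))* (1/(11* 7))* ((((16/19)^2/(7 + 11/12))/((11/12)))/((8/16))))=-1/19732695144181268480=-0.00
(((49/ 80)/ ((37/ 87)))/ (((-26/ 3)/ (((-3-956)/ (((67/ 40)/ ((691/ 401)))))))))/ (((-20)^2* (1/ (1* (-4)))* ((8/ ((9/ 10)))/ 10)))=-76273864569/ 41353686400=-1.84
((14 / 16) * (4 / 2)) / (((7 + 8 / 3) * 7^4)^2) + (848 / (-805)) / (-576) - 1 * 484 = -346949564188672 / 716840651205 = -484.00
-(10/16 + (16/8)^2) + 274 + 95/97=209795/776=270.35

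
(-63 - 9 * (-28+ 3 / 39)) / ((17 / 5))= 720 / 13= 55.38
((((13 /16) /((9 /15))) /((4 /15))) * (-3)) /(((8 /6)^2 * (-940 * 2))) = 1755 /385024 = 0.00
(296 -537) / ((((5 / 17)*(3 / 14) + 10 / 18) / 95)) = -9808218 / 265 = -37012.14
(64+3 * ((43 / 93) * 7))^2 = 5221225 / 961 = 5433.12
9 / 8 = 1.12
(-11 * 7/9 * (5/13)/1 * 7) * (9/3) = -2695/39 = -69.10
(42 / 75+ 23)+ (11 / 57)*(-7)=31648 / 1425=22.21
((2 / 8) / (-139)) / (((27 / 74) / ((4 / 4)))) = -37 / 7506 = -0.00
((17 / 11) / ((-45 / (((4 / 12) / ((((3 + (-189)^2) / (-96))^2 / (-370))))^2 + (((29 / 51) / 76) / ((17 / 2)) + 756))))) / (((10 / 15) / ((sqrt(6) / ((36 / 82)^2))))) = -1973146348492654633053043 * sqrt(6) / 9765158836800287050416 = -494.94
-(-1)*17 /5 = 3.40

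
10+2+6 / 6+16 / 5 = 81 / 5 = 16.20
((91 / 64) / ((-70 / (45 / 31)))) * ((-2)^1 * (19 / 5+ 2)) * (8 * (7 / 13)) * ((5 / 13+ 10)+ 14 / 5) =1565739 / 80600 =19.43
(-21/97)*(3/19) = -0.03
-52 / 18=-26 / 9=-2.89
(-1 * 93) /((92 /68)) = -1581 /23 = -68.74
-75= -75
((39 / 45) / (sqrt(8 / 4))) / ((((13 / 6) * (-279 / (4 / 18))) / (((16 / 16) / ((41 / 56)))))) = -112 * sqrt(2) / 514755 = -0.00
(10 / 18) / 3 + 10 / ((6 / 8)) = 365 / 27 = 13.52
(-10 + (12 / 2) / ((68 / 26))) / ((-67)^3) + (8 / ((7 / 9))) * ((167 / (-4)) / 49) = -15369545893 / 1753749053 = -8.76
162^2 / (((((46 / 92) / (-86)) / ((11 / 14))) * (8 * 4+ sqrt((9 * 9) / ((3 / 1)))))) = -794458368 / 6979+ 74480472 * sqrt(3) / 6979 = -95350.97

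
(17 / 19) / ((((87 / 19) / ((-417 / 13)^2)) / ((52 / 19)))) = 3941484 / 7163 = 550.26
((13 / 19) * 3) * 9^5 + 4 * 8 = 2303519 / 19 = 121237.84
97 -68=29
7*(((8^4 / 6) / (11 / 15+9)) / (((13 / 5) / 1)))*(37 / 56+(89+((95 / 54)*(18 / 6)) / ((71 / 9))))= 88406400 / 5183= 17056.99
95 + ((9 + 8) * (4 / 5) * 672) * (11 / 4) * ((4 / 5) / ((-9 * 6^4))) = 566653 / 6075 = 93.28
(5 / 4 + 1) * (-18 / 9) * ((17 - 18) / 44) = 9 / 88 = 0.10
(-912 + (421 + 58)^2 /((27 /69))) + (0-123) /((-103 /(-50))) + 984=543557123 /927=586361.51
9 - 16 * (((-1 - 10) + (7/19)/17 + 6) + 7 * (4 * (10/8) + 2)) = -224597/323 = -695.35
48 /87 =0.55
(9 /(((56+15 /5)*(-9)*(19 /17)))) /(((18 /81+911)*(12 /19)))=-51 /1935436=-0.00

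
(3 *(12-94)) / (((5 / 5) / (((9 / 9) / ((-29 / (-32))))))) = -7872 / 29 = -271.45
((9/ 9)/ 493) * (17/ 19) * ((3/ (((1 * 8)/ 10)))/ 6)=5/ 4408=0.00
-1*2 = -2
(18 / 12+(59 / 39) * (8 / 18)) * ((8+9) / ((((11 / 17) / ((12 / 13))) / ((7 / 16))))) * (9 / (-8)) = -3085075 / 118976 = -25.93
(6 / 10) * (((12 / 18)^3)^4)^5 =1152921504606846976 / 70651930458693672523824055335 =0.00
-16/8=-2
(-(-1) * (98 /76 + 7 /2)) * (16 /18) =728 /171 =4.26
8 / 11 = 0.73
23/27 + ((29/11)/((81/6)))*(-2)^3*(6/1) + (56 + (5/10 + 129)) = 176.98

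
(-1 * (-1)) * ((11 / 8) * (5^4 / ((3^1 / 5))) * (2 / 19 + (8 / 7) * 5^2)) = 65553125 / 1596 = 41073.39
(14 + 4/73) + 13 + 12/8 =4169/146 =28.55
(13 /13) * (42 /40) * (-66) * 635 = -88011 /2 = -44005.50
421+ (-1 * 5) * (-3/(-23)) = 9668/23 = 420.35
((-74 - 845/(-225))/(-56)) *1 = 3161/2520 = 1.25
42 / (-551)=-42 / 551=-0.08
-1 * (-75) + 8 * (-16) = -53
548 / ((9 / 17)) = 9316 / 9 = 1035.11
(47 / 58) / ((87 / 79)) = 3713 / 5046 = 0.74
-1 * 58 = -58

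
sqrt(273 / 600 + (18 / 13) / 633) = sqrt(1375960118) / 54860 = 0.68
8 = 8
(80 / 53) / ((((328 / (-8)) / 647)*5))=-10352 / 2173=-4.76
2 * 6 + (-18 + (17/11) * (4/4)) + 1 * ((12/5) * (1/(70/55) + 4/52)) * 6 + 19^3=34369172/5005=6866.97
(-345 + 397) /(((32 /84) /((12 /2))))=819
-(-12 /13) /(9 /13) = 4 /3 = 1.33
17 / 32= 0.53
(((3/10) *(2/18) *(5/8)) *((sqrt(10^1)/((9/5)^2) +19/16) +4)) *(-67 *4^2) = -5561/48 - 1675 *sqrt(10)/243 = -137.65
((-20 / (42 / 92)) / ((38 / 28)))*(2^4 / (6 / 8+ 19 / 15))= -588800 / 2299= -256.11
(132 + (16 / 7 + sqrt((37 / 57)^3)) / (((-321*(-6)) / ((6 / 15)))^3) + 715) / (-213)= -661866385170391 / 166443376672125 - 37*sqrt(2109) / 77253504401104875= -3.98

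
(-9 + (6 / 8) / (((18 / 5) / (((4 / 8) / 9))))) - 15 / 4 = -5503 / 432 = -12.74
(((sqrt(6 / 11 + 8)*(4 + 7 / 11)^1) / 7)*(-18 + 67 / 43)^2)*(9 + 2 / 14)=33296064*sqrt(1034) / 223729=4785.54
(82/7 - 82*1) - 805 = -6127/7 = -875.29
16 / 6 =8 / 3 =2.67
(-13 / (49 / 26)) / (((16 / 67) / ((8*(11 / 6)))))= -124553 / 294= -423.65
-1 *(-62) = 62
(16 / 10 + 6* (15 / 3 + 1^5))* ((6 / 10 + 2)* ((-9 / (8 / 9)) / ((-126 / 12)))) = 16497 / 175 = 94.27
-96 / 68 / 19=-24 / 323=-0.07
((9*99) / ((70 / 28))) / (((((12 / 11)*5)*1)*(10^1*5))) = 3267 / 2500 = 1.31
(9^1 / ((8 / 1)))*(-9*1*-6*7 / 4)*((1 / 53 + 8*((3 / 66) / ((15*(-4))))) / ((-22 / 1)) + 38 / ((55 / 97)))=7124.81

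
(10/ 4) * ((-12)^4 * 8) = 414720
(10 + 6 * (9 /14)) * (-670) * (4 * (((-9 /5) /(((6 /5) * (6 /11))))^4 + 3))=-500715455 /224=-2235336.85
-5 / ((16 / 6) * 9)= -0.21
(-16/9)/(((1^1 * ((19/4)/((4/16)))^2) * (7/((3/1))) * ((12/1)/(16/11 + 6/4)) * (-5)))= 26/250173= 0.00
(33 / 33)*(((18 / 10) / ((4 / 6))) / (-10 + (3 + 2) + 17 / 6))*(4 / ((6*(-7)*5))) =54 / 2275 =0.02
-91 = -91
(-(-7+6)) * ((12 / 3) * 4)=16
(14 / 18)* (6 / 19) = 14 / 57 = 0.25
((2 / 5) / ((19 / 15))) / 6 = 1 / 19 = 0.05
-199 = -199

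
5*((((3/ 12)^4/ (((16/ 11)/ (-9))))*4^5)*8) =-990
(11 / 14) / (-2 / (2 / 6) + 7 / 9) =-99 / 658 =-0.15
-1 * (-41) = 41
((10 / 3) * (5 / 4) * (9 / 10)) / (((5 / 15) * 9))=5 / 4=1.25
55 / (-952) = -55 / 952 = -0.06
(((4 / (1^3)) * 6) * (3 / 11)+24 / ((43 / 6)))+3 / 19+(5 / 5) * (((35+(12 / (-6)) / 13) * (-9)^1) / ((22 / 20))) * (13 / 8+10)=-1544175057 / 467324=-3304.29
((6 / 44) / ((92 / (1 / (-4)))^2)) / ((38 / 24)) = 0.00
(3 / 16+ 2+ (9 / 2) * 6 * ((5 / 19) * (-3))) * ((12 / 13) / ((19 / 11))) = -191895 / 18772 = -10.22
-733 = -733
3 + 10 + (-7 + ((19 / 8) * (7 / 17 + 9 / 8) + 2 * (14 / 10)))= 67727 / 5440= 12.45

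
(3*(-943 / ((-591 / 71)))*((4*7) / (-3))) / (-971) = 1874684 / 573861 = 3.27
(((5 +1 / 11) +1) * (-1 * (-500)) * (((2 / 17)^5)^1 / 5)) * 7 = 1500800 / 15618427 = 0.10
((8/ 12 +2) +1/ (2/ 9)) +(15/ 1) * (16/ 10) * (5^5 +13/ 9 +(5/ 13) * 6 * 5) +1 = 5874941/ 78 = 75319.76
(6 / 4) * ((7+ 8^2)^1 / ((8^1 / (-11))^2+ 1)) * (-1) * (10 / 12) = -8591 / 148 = -58.05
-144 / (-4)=36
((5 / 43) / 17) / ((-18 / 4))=-10 / 6579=-0.00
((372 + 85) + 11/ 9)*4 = 16496/ 9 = 1832.89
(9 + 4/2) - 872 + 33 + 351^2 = 122373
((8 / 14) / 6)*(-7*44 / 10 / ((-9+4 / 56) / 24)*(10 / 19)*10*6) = 118272 / 475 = 248.99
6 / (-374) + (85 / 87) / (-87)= -0.03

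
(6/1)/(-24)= -1/4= -0.25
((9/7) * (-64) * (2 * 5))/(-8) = 720/7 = 102.86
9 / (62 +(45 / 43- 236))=-129 / 2479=-0.05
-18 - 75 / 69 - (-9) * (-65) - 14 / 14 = -13917 / 23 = -605.09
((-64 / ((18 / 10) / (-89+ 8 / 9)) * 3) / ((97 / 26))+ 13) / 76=6631807 / 199044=33.32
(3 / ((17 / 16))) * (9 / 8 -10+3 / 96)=-849 / 34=-24.97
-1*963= -963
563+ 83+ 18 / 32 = 646.56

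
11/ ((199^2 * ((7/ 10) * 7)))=110/ 1940449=0.00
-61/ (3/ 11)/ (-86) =2.60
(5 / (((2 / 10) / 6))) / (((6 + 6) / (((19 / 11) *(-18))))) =-4275 / 11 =-388.64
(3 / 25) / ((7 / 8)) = 24 / 175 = 0.14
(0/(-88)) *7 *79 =0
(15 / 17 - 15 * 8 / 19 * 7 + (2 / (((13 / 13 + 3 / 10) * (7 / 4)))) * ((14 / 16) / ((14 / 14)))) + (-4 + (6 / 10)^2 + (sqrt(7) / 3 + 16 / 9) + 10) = -32520256 / 944775 + sqrt(7) / 3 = -33.54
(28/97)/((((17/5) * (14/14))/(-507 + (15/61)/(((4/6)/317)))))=-3331230/100589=-33.12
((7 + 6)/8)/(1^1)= 13/8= 1.62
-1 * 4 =-4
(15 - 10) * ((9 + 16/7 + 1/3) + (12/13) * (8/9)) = 5660/91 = 62.20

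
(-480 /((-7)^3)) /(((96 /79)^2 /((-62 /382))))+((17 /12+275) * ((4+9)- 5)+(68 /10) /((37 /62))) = 2585989166749 /1163510880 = 2222.57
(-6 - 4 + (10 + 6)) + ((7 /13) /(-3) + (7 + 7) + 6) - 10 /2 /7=6854 /273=25.11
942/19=49.58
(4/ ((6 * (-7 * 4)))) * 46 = -23/ 21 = -1.10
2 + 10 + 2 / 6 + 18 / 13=535 / 39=13.72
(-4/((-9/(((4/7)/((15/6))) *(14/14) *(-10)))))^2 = 4096/3969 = 1.03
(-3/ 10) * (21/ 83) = -0.08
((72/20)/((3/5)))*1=6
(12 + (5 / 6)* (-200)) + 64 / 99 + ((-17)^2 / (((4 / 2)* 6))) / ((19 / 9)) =-1073015 / 7524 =-142.61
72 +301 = 373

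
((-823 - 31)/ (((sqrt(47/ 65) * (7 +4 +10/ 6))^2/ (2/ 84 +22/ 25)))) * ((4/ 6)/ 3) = -752557/ 509010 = -1.48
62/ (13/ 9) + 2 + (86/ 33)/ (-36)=346337/ 7722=44.85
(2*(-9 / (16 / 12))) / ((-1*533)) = 27 / 1066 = 0.03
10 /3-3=0.33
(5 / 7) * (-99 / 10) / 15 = -33 / 70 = -0.47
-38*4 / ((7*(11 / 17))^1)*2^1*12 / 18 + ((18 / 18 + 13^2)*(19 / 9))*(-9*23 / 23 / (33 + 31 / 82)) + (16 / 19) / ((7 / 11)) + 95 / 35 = -13877909 / 100947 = -137.48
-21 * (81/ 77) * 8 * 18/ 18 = -1944/ 11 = -176.73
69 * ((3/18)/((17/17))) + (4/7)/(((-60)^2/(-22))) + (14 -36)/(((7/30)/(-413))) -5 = 38946.50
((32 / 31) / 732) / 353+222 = 444570326 / 2002569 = 222.00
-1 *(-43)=43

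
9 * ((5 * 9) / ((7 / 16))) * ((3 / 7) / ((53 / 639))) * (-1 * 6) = -74532960 / 2597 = -28699.64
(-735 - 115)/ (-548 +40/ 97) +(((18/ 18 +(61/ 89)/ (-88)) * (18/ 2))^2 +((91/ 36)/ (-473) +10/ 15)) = 25834879152833557/ 315225754949952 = 81.96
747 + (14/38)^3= 5124016/6859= 747.05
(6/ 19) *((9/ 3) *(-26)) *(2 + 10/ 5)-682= -14830/ 19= -780.53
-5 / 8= -0.62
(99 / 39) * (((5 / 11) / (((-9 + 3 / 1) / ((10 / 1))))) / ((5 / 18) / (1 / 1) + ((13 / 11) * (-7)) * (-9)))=-4950 / 192361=-0.03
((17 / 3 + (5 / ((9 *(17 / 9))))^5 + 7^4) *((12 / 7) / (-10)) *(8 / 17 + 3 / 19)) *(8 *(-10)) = 9513277777120 / 458613811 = 20743.55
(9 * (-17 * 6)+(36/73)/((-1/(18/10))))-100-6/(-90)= -1115609/1095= -1018.82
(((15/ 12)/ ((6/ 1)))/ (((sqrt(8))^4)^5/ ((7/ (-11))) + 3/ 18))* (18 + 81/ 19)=-14805/ 5385888988652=-0.00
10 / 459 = 0.02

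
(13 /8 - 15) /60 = -107 /480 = -0.22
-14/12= -7/6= -1.17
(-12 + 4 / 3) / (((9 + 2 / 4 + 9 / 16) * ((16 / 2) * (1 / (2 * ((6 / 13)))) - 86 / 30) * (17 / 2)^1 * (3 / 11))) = -0.08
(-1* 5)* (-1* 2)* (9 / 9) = 10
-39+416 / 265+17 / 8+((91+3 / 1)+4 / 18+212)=5169097 / 19080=270.92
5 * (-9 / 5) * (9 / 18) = -4.50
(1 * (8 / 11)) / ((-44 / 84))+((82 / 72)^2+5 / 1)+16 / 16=5.91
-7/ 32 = -0.22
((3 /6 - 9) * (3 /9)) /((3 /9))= -17 /2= -8.50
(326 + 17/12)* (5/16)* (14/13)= 137515/1248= 110.19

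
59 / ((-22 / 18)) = -531 / 11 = -48.27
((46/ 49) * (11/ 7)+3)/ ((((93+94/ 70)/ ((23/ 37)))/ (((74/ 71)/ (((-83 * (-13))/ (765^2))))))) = 103306843125/ 6197591491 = 16.67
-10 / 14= -5 / 7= -0.71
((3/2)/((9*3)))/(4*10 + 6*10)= 1/1800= 0.00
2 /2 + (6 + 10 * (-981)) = -9803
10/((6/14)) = 70/3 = 23.33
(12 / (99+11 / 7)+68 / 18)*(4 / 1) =6173 / 396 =15.59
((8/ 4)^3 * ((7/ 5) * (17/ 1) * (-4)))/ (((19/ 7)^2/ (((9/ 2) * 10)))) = -1679328/ 361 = -4651.88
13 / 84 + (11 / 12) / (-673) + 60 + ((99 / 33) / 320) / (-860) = 233960687201 / 3889401600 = 60.15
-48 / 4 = -12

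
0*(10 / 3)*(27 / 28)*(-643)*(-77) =0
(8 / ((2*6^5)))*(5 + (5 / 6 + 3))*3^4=0.37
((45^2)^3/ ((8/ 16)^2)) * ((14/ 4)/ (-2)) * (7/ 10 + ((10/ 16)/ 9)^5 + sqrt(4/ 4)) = -3237966800971875/ 32768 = -98814904814.82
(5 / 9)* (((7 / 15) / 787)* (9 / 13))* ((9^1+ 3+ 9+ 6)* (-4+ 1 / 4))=-945 / 40924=-0.02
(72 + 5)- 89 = -12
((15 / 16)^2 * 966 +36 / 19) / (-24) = -689811 / 19456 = -35.45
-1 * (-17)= 17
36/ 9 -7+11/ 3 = 2/ 3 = 0.67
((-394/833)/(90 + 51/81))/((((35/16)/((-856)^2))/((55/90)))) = -76216267776/71342285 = -1068.32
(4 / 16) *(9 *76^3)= 987696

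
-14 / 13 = -1.08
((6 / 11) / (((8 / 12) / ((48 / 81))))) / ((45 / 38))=608 / 1485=0.41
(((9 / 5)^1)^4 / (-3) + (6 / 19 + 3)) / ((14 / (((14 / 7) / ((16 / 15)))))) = -3267 / 133000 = -0.02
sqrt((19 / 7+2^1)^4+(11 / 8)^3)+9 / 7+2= 23 / 7+11 * sqrt(10089046) / 1568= 25.57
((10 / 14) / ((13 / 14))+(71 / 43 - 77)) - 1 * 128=-113242 / 559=-202.58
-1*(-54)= 54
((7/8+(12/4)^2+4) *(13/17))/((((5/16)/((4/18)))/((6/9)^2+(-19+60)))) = 717652/2295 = 312.70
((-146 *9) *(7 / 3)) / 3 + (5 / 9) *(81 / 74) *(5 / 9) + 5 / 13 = -982469 / 962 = -1021.28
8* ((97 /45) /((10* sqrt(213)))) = 388* sqrt(213) /47925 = 0.12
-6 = -6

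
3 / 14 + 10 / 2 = 73 / 14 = 5.21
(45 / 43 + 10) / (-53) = -475 / 2279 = -0.21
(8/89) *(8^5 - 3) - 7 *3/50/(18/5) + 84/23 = 362159831/122820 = 2948.70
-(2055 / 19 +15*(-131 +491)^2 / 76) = -488055 / 19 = -25687.11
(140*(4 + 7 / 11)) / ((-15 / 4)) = -173.09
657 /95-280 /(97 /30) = -734271 /9215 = -79.68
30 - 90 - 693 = -753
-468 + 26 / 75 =-35074 / 75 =-467.65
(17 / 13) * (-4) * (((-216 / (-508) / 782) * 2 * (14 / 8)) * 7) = -2646 / 37973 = -0.07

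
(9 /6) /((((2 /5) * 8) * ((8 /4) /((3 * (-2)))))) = -45 /32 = -1.41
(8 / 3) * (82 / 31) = 656 / 93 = 7.05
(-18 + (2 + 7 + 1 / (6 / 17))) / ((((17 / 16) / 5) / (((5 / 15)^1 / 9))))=-1.07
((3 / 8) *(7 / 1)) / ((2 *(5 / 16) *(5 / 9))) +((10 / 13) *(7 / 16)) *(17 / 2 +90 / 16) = 256123 / 20800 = 12.31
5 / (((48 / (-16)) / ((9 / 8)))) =-15 / 8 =-1.88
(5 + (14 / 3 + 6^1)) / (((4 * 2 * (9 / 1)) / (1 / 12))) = 47 / 2592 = 0.02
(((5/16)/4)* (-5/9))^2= 625/331776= 0.00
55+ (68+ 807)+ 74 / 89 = 82844 / 89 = 930.83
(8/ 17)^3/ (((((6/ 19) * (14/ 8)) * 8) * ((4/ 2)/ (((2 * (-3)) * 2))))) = -4864/ 34391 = -0.14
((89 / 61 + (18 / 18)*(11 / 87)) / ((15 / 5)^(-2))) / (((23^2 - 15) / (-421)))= -5313441 / 454633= -11.69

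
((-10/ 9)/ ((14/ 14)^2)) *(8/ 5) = -1.78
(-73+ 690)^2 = 380689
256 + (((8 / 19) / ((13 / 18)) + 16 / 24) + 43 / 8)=1556839 / 5928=262.62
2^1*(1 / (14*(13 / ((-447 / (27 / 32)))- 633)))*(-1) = 0.00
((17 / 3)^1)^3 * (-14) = -68782 / 27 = -2547.48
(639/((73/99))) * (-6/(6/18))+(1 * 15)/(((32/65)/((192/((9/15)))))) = -426948/73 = -5848.60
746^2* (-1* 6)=-3339096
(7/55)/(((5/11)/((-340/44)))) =-119/55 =-2.16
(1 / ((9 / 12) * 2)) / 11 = 2 / 33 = 0.06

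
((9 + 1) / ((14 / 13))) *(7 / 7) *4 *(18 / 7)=4680 / 49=95.51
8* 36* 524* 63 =9507456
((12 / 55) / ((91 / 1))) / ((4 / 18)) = 54 / 5005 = 0.01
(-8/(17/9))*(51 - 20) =-2232/17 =-131.29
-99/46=-2.15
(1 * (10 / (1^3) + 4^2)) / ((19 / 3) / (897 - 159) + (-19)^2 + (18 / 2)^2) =0.06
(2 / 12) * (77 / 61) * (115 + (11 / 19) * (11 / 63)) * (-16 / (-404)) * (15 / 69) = 15155360 / 72693639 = 0.21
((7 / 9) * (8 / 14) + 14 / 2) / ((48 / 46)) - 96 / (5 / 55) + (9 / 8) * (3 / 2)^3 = -1805879 / 1728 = -1045.07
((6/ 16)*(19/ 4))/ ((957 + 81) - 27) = 19/ 10784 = 0.00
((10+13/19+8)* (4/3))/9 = 1420/513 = 2.77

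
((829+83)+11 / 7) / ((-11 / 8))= -51160 / 77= -664.42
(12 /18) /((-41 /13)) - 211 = -25979 /123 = -211.21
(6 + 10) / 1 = 16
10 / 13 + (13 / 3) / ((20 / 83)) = 14627 / 780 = 18.75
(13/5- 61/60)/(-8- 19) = -19/324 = -0.06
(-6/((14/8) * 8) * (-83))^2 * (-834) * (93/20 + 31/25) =-15228251613/2450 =-6215612.90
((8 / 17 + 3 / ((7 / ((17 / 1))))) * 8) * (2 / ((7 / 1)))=14768 / 833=17.73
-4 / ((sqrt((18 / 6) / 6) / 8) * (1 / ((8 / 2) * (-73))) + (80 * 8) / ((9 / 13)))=-3268898979840 / 755478875340719-756864 * sqrt(2) / 755478875340719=-0.00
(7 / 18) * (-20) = -70 / 9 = -7.78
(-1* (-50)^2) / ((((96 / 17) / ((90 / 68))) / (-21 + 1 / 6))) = 390625 / 32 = 12207.03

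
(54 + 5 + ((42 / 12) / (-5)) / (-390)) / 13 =230107 / 50700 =4.54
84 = 84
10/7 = 1.43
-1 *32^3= -32768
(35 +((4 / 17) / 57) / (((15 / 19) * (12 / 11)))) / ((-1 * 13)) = -80336 / 29835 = -2.69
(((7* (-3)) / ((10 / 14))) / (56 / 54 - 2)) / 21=189 / 130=1.45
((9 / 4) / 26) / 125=9 / 13000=0.00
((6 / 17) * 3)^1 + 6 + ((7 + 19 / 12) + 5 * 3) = 6251 / 204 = 30.64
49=49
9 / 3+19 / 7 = 40 / 7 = 5.71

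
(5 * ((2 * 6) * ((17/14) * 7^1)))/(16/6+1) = 1530/11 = 139.09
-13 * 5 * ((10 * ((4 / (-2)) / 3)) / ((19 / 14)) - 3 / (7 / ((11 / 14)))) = 1905865 / 5586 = 341.19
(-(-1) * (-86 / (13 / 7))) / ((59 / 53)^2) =-1691018 / 45253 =-37.37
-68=-68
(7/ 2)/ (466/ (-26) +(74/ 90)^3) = -8292375/ 41147272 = -0.20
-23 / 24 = -0.96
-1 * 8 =-8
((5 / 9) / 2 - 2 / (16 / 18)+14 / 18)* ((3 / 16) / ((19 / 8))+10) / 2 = -6.02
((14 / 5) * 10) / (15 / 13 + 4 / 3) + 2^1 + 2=1480 / 97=15.26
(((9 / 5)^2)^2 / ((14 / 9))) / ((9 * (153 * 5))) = 729 / 743750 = 0.00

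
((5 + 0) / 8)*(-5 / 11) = -25 / 88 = -0.28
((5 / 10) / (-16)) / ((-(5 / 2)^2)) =1 / 200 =0.00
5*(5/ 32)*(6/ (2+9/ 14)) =525/ 296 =1.77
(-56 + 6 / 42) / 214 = -391 / 1498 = -0.26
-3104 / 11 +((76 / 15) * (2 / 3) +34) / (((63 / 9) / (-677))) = -13503614 / 3465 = -3897.15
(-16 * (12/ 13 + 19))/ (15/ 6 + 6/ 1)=-8288/ 221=-37.50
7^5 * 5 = 84035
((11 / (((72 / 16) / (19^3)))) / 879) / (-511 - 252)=-150898 / 6036093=-0.02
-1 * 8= -8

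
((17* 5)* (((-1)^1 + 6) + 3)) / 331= 680 / 331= 2.05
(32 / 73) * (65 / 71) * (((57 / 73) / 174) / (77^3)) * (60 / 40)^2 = 44460 / 5009267711063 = 0.00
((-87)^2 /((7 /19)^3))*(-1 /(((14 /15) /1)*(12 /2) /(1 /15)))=-17305257 /9604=-1801.88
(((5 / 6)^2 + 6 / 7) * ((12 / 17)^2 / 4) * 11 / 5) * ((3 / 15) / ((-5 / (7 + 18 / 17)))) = -34661 / 252875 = -0.14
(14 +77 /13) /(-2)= -259 /26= -9.96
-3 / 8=-0.38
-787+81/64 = -50287/64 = -785.73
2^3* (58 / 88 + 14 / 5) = 1522 / 55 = 27.67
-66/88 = -3/4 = -0.75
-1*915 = -915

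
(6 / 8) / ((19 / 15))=45 / 76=0.59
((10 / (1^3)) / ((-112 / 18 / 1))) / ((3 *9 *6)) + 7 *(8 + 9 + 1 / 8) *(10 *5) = 5993.74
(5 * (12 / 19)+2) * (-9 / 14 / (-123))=21 / 779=0.03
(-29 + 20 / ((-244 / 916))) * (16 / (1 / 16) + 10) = -1688834 / 61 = -27685.80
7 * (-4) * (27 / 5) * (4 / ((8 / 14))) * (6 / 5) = -31752 / 25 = -1270.08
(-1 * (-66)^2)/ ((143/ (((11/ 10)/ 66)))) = -33/ 65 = -0.51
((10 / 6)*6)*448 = 4480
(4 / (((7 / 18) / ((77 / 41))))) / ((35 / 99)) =78408 / 1435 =54.64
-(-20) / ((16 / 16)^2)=20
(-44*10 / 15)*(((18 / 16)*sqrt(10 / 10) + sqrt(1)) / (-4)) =187 / 12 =15.58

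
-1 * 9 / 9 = -1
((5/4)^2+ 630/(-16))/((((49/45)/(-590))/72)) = 72282375/49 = 1475150.51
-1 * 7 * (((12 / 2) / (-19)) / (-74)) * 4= -84 / 703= -0.12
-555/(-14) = 555/14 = 39.64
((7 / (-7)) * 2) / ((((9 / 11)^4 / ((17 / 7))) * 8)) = -248897 / 183708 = -1.35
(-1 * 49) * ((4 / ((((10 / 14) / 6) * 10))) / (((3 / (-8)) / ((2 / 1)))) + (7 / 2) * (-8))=56252 / 25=2250.08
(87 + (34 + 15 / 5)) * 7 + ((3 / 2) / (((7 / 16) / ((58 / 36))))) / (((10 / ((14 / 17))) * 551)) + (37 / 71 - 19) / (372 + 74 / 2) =122116112456 / 140693955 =867.96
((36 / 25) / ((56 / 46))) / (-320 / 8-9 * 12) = -207 / 25900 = -0.01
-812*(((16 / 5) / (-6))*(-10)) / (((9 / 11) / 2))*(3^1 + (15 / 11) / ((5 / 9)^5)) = -1712969216 / 5625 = -304527.86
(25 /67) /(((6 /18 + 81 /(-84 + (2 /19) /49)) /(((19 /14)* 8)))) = -445751400 /69426539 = -6.42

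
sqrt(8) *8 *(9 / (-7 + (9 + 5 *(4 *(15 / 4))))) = 144 *sqrt(2) / 77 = 2.64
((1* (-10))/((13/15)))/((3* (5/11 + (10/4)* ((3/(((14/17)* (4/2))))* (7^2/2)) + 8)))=-8800/274599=-0.03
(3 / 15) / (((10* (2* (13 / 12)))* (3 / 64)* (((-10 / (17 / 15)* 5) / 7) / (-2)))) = 7616 / 121875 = 0.06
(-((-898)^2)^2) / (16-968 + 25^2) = 650287411216 / 327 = 1988646517.48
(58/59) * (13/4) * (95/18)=35815/2124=16.86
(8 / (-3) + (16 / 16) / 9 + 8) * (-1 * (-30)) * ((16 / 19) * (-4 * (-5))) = 156800 / 57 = 2750.88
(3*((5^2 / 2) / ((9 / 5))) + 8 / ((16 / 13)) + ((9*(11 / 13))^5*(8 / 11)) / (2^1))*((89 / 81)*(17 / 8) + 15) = 58439024998811 / 360896796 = 161927.25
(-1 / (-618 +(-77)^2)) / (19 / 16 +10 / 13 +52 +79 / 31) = -6448 / 1935036295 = -0.00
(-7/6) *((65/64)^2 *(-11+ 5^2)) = -207025/12288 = -16.85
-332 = -332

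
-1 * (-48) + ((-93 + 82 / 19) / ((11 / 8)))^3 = -2449017984208 / 9129329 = -268258.27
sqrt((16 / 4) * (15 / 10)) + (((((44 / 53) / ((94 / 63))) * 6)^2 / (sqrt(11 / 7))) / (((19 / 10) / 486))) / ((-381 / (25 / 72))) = -3536379000 * sqrt(77) / 14972860453 + sqrt(6) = 0.38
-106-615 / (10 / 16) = -1090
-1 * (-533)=533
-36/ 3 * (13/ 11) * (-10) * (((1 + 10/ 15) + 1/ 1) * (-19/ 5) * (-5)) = 79040/ 11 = 7185.45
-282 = -282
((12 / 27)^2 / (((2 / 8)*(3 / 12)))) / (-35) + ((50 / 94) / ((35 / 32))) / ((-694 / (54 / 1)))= -5924704 / 46236015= -0.13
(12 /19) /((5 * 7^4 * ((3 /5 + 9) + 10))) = 6 /2235331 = 0.00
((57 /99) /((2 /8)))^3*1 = 438976 /35937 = 12.22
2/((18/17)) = 17/9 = 1.89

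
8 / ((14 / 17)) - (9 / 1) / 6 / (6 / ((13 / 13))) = 265 / 28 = 9.46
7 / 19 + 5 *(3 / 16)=397 / 304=1.31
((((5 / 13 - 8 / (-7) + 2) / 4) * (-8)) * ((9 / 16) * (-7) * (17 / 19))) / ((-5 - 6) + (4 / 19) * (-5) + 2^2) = -321 / 104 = -3.09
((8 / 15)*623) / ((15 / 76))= 378784 / 225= 1683.48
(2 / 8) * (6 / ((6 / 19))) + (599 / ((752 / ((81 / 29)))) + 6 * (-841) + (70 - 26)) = -108931509 / 21808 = -4995.03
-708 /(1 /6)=-4248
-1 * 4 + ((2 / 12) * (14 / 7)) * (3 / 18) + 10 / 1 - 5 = 19 / 18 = 1.06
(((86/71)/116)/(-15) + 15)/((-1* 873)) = -926507/53925210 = -0.02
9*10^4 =90000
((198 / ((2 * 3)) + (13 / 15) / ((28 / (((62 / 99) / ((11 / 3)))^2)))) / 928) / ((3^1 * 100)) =228296039 / 1925935704000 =0.00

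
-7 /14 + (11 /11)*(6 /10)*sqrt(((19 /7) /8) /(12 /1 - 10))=-1 /2 + 3*sqrt(133) /140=-0.25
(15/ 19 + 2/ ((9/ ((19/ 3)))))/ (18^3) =1127/ 2991816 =0.00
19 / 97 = 0.20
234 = 234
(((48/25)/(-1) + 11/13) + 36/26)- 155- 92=-80174/325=-246.69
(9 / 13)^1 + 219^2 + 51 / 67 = 41775297 / 871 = 47962.45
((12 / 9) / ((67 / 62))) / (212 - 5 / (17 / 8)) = 1054 / 179091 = 0.01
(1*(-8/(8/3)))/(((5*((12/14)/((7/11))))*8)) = -49/880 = -0.06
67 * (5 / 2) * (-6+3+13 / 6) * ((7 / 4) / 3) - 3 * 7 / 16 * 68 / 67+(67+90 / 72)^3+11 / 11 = 12265734335 / 38592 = 317831.01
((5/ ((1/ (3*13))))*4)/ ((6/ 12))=1560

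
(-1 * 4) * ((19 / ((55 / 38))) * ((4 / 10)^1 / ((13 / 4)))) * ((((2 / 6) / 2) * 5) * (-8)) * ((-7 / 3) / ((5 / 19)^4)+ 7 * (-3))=-87945098752 / 4021875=-21866.69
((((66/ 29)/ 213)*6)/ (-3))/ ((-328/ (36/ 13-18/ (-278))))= 56331/ 305090266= 0.00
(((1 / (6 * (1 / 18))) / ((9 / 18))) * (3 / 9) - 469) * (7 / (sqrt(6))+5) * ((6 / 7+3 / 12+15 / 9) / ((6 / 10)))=-2720275 / 252 - 544055 * sqrt(6) / 216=-16964.45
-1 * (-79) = 79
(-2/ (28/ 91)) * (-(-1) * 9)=-117/ 2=-58.50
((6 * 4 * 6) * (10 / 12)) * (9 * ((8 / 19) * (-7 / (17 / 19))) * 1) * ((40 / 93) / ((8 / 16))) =-1612800 / 527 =-3060.34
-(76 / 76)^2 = -1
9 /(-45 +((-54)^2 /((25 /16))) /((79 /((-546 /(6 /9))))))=-1975 /4255571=-0.00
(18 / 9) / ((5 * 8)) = 1 / 20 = 0.05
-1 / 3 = -0.33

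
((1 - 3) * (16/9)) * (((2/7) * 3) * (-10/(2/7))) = 106.67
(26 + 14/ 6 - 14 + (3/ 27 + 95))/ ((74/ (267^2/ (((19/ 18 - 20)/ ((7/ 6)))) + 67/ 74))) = -109098855115/ 16805844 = -6491.72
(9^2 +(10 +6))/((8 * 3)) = 97/24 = 4.04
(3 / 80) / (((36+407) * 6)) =1 / 70880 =0.00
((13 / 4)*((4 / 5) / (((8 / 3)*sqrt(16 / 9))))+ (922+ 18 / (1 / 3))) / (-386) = -156277 / 61760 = -2.53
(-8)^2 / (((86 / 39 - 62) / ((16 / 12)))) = -832 / 583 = -1.43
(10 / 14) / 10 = 1 / 14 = 0.07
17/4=4.25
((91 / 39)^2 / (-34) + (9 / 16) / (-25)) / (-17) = 11177 / 1040400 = 0.01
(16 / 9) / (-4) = -4 / 9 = -0.44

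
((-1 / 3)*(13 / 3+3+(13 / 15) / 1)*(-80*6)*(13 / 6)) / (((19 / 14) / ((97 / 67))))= 11581024 / 3819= 3032.48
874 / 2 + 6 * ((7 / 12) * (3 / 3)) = 881 / 2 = 440.50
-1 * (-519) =519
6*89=534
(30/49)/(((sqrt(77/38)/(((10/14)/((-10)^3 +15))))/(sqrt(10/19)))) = -0.00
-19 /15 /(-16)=19 /240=0.08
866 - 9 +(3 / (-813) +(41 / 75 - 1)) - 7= 17266961 / 20325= 849.54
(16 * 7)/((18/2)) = 112/9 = 12.44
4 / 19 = 0.21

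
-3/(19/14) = -2.21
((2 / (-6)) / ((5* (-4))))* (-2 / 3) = -1 / 90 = -0.01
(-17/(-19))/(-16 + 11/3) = -51/703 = -0.07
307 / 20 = 15.35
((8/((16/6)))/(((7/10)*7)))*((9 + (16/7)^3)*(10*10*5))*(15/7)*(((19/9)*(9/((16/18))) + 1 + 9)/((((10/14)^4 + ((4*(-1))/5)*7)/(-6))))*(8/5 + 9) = 16124982018750/3141047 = 5133632.84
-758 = -758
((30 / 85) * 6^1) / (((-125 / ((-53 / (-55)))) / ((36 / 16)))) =-4293 / 116875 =-0.04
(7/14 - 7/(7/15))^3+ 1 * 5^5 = 611/8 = 76.38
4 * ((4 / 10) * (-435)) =-696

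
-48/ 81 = -16/ 27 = -0.59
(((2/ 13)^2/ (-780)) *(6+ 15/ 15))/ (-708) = 7/ 23332140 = 0.00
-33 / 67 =-0.49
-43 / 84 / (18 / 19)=-817 / 1512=-0.54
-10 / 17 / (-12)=5 / 102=0.05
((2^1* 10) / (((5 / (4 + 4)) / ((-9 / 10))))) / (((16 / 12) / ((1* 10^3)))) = -21600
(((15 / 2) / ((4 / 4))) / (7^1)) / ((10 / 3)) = 9 / 28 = 0.32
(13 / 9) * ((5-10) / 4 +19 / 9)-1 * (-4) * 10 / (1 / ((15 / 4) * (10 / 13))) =491239 / 4212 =116.63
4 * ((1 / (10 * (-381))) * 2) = -0.00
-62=-62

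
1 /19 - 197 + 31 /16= -59283 /304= -195.01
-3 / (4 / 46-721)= 23 / 5527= 0.00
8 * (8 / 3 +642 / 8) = 1990 / 3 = 663.33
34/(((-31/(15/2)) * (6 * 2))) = -85/124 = -0.69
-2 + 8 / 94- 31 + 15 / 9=-31.25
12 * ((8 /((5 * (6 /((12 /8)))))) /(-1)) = -24 /5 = -4.80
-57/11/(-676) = 57/7436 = 0.01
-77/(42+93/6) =-154/115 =-1.34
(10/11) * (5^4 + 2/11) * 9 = 618930/121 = 5115.12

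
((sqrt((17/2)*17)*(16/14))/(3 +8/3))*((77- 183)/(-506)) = 636*sqrt(2)/1771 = 0.51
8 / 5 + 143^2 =20450.60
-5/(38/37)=-185/38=-4.87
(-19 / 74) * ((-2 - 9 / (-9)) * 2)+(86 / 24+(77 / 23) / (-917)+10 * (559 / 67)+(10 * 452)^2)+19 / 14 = 12818396571910285 / 627415068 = 20430488.88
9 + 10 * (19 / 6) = 122 / 3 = 40.67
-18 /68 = -9 /34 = -0.26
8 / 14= 4 / 7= 0.57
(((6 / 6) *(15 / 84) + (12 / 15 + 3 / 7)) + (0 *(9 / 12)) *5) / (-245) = -197 / 34300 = -0.01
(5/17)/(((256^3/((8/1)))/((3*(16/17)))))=15/37879808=0.00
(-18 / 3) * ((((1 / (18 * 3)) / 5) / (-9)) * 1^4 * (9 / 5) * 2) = 2 / 225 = 0.01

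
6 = 6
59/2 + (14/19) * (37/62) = 35269/1178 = 29.94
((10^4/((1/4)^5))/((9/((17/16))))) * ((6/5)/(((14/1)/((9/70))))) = 13322.45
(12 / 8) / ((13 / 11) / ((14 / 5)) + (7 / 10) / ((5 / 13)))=5775 / 8632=0.67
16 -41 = -25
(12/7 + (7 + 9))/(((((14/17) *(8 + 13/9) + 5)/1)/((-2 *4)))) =-8928/805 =-11.09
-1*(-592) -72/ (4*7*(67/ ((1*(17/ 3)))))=277546/ 469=591.78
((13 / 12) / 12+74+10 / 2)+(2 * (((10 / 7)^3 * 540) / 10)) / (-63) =25616989 / 345744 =74.09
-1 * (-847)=847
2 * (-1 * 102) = -204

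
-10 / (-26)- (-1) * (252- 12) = 3125 / 13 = 240.38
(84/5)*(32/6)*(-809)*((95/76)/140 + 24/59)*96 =-853372032/295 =-2892786.55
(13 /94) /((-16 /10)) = -65 /752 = -0.09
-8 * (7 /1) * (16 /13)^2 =-14336 /169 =-84.83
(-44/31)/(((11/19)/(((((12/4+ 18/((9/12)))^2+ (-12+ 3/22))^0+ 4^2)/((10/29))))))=-120.86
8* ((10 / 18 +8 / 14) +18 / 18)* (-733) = -12472.63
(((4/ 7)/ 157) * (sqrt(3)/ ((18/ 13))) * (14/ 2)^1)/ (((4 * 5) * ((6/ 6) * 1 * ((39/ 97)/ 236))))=11446 * sqrt(3)/ 21195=0.94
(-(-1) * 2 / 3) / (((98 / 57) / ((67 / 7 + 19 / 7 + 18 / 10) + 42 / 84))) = 19399 / 3430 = 5.66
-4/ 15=-0.27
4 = 4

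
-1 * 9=-9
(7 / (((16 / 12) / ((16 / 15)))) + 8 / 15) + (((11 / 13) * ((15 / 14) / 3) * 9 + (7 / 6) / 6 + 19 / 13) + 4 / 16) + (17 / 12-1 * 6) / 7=165509 / 16380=10.10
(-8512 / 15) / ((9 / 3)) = -8512 / 45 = -189.16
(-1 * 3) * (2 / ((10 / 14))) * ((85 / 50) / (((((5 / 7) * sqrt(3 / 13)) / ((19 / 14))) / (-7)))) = 15827 * sqrt(39) / 250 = 395.36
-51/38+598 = 596.66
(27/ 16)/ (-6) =-9/ 32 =-0.28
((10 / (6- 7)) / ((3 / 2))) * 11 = -220 / 3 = -73.33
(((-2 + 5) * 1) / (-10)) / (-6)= 1 / 20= 0.05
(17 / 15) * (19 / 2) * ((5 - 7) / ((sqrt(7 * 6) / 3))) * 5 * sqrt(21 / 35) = -323 * sqrt(70) / 70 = -38.61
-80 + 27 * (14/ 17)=-982/ 17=-57.76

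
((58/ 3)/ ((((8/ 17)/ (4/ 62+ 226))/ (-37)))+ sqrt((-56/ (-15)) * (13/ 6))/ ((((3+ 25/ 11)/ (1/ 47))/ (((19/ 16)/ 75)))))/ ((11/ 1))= -10652744/ 341+ 19 * sqrt(455)/ 24534000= -31239.72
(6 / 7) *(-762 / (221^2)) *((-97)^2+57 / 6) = -125.95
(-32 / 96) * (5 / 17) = -5 / 51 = -0.10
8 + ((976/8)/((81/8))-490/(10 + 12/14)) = -77203/3078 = -25.08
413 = 413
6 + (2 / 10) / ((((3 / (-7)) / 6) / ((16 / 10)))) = 38 / 25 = 1.52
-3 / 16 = -0.19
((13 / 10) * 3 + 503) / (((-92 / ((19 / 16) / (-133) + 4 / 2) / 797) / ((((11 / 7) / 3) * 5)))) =-9910102829 / 432768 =-22899.34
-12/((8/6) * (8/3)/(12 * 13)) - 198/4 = -576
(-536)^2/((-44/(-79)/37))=209941552/11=19085595.64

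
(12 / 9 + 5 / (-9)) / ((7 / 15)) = 5 / 3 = 1.67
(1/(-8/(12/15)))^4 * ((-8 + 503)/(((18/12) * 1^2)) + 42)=93/2500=0.04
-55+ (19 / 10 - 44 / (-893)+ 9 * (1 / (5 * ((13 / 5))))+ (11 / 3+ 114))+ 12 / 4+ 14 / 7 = 24486253 / 348270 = 70.31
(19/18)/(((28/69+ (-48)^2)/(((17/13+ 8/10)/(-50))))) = -59869/3100578000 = -0.00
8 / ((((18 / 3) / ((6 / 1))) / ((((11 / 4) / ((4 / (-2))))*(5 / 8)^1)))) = -55 / 8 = -6.88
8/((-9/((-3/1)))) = 2.67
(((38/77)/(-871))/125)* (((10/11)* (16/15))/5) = -1216/1383256875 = -0.00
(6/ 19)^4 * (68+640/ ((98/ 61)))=29616192/ 6385729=4.64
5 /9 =0.56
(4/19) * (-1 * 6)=-24/19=-1.26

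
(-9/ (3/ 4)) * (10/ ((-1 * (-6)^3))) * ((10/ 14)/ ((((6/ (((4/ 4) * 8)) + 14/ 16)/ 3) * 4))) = -50/ 273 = -0.18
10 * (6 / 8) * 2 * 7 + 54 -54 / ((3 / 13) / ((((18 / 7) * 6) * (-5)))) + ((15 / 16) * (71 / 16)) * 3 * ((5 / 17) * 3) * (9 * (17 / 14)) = 65697501 / 3584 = 18330.78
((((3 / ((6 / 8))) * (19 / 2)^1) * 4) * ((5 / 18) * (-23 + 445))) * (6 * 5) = 534533.33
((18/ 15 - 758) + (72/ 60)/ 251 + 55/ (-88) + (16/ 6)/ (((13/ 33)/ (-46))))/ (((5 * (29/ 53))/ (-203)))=51754650997/ 652600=79305.32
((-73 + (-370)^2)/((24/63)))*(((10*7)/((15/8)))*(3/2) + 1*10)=94821111/4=23705277.75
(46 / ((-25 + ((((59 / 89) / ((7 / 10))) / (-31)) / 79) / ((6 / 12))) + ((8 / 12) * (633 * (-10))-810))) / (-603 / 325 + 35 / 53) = 3899708995 / 512113397356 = 0.01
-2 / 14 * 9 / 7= -9 / 49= -0.18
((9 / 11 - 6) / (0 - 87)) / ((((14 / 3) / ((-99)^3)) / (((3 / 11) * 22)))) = -15083739 / 203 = -74304.13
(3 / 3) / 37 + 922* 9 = 8298.03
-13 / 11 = -1.18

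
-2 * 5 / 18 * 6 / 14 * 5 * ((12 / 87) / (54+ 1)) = -20 / 6699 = -0.00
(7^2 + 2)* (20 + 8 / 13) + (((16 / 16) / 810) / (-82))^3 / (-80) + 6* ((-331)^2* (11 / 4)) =551216736516446337600013 / 304740343739520000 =1808807.88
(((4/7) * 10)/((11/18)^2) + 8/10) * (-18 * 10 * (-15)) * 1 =36821520/847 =43472.87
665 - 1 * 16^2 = 409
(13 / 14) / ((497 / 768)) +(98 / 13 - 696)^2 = 278677441148 / 587951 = 473980.72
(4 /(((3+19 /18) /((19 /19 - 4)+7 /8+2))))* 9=-81 /73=-1.11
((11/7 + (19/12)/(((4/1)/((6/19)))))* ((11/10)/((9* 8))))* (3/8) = 0.01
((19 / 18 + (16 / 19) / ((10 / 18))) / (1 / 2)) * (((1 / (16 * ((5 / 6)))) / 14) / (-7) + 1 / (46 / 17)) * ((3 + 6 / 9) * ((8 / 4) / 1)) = 1608251117 / 115630200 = 13.91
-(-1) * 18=18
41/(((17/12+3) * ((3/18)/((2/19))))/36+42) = 5184/5335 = 0.97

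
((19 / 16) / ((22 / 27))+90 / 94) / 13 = 39951 / 215072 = 0.19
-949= -949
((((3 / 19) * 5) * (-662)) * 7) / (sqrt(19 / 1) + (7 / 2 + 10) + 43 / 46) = -176926120 / 634429 + 12256930 * sqrt(19) / 634429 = -194.66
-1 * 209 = -209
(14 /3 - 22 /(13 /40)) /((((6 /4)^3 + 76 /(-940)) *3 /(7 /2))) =-16173640 /724581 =-22.32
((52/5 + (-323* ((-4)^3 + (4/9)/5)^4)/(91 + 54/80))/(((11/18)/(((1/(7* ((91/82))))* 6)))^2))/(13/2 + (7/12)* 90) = -1001018366256531245824/628964419458375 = -1591534.17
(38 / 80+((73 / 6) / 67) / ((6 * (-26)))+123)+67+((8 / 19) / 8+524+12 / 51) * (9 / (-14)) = -25977752791 / 177239790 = -146.57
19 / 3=6.33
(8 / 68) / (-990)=-1 / 8415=-0.00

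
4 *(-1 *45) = -180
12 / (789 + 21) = 2 / 135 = 0.01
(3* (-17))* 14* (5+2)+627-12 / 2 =-4377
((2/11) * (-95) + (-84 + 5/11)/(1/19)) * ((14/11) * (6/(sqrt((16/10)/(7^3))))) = -179411.51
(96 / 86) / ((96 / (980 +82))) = 531 / 43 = 12.35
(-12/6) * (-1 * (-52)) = -104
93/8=11.62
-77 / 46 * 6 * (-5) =1155 / 23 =50.22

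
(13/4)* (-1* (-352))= 1144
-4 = -4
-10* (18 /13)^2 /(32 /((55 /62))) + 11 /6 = 163691 /125736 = 1.30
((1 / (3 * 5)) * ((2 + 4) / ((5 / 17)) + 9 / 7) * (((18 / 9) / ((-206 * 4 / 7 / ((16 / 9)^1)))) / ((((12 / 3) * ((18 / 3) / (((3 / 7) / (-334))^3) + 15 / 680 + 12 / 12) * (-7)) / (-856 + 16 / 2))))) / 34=858176 / 62658168709972325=0.00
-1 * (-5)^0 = -1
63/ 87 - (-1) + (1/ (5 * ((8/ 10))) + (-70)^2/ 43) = 578247/ 4988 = 115.93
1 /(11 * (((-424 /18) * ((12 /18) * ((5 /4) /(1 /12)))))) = -0.00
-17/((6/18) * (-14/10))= 255/7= 36.43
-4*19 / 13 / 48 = -19 / 156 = -0.12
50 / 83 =0.60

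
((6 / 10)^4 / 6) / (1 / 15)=81 / 250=0.32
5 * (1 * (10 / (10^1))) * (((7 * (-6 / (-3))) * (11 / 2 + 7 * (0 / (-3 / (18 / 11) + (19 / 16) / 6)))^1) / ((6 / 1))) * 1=385 / 6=64.17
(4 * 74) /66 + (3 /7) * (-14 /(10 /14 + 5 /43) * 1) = -11299 /4125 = -2.74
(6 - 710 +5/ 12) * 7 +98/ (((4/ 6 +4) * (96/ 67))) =-471401/ 96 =-4910.43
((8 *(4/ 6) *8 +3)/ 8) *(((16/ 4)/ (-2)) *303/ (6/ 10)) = -69185/ 12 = -5765.42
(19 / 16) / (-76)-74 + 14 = -3841 / 64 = -60.02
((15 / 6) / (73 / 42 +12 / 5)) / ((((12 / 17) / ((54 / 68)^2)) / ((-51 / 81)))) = -0.34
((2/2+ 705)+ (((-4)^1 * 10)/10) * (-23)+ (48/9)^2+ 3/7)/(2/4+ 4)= 104186/567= 183.75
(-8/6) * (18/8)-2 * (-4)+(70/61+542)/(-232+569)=135917/20557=6.61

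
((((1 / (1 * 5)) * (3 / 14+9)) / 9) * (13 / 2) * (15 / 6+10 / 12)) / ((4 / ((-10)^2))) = 13975 / 126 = 110.91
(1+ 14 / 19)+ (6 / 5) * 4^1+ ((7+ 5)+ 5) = 2236 / 95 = 23.54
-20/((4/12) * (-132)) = 5/11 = 0.45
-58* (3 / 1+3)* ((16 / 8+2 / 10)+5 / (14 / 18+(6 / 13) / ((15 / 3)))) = -7037952 / 2545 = -2765.40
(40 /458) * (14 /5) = 56 /229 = 0.24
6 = 6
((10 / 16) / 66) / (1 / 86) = 215 / 264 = 0.81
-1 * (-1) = 1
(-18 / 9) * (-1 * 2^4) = 32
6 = 6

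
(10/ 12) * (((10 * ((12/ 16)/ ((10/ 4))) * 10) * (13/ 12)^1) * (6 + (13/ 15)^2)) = 19747/ 108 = 182.84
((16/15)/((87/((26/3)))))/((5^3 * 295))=416/144365625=0.00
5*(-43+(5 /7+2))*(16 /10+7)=-12126 /7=-1732.29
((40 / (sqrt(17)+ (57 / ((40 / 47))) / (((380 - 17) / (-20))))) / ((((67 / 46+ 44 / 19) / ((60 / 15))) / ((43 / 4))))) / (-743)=-88038089920 * sqrt(17) / 485375362269 - 324867827680 / 485375362269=-1.42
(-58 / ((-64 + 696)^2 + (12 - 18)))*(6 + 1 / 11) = -1943 / 2196799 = -0.00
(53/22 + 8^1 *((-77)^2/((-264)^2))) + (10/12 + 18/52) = 43955/10296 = 4.27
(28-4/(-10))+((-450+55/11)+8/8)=-2078/5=-415.60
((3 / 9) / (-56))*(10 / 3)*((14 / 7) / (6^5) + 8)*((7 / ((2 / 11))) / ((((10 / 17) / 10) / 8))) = -29083175 / 34992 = -831.14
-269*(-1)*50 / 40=1345 / 4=336.25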